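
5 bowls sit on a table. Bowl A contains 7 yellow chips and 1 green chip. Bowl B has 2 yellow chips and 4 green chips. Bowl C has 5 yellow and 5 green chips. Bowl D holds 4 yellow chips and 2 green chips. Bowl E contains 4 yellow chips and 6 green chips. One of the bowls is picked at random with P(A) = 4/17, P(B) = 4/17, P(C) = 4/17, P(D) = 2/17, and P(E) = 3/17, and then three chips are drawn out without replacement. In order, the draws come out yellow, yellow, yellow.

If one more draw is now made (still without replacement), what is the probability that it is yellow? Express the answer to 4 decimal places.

0.6729

Compute the likelihood of the observed sequence for each case: P(data | bowl A) = (7/8)(6/7)(5/6) = 5/8; P(data | bowl B) = (2/6)(1/5)(0/4) = 0; P(data | bowl C) = (5/10)(4/9)(3/8) = 1/12; P(data | bowl D) = (4/6)(3/5)(2/4) = 1/5; P(data | bowl E) = (4/10)(3/9)(2/8) = 1/30.
The prior-weighted likelihoods are 4/17 · 5/8 = 5/34, 4/17 · 0 = 0, 4/17 · 1/12 = 1/51, 2/17 · 1/5 = 2/85, 3/17 · 1/30 = 1/170; summing to 10/51.
Dividing through by the total gives posterior P(bowl A | data) = 3/4, P(bowl B | data) = 0, P(bowl C | data) = 1/10, P(bowl D | data) = 3/25, P(bowl E | data) = 3/100.
So P(yellow next | data) = Σ P(yellow next | H) P(H | data) = (4/5)(3/4) + (2/7)(1/10) + (1/3)(3/25) + (1/7)(3/100) = 471/700.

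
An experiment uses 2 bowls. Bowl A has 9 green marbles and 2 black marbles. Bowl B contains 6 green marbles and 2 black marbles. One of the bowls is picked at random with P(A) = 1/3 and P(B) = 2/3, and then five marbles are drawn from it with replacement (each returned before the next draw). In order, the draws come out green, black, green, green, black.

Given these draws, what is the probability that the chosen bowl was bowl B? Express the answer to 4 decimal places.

0.7444

The likelihood of the observed sequence under each hypothesis: P(data | bowl A) = (9/11)(2/11)(9/11)(9/11)(2/11) = 0.018106; P(data | bowl B) = (6/8)(2/8)(6/8)(6/8)(2/8) = 0.026367.
The prior-weighted likelihoods are 1/3 · 0.018106 = 0.0060354, 2/3 · 0.026367 = 0.017578; summing to 0.023613.
Hence P(bowl B | data) = (0.017578) / (0.023613) = 0.74441.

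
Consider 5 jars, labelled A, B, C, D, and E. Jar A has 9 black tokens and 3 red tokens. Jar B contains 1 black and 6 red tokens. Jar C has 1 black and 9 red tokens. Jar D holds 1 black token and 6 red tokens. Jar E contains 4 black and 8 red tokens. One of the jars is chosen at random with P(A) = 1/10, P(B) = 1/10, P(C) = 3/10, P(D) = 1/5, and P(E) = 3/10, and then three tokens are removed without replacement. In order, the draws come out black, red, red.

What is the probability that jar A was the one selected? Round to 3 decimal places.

Under each hypothesis, the probability of the observed sequence is: P(data | jar A) = (9/12)(3/11)(2/10) = 0.040909; P(data | jar B) = (1/7)(6/6)(5/5) = 0.14286; P(data | jar C) = (1/10)(9/9)(8/8) = 0.1; P(data | jar D) = (1/7)(6/6)(5/5) = 0.14286; P(data | jar E) = (4/12)(8/11)(7/10) = 0.1697.
The prior-weighted likelihoods are 1/10 · 0.040909 = 0.0040909, 1/10 · 0.14286 = 0.014286, 3/10 · 0.1 = 0.03, 1/5 · 0.14286 = 0.028571, 3/10 · 0.1697 = 0.050909; these sum to 0.12786.
So P(jar A | data) = (0.0040909) / (0.12786) = 0.031996.

0.032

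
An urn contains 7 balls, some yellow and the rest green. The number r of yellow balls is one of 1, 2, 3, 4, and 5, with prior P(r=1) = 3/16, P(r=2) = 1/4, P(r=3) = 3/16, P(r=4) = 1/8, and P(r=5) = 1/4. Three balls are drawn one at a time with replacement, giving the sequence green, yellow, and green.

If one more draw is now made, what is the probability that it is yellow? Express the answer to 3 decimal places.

For each hypothesis, P(data | H) works out to: P(data | r = 1) = (6/7)(1/7)(6/7) = 0.10496; P(data | r = 2) = (5/7)(2/7)(5/7) = 0.14577; P(data | r = 3) = (4/7)(3/7)(4/7) = 0.13994; P(data | r = 4) = (3/7)(4/7)(3/7) = 0.10496; P(data | r = 5) = (2/7)(5/7)(2/7) = 0.058309.
Multiplying each by its prior: 3/16 · 0.10496 = 0.019679, 1/4 · 0.14577 = 0.036443, 3/16 · 0.13994 = 0.026239, 1/8 · 0.10496 = 0.01312, 1/4 · 0.058309 = 0.014577; summing to 0.11006.
The posterior is then P(r = 1 | data) = 0.17881, P(r = 2 | data) = 0.33113, P(r = 3 | data) = 0.23841, P(r = 4 | data) = 0.11921, P(r = 5 | data) = 0.13245.
So P(yellow next | data) = Σ P(yellow next | H) P(H | data) = (1/7)(0.17881) + (2/7)(0.33113) + (3/7)(0.23841) + (4/7)(0.11921) + (5/7)(0.13245) = 0.38505.

0.385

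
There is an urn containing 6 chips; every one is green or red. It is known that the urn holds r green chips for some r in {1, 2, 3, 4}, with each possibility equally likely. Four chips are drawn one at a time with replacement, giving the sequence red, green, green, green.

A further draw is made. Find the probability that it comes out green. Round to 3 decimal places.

0.558

For each hypothesis, P(data | H) works out to: P(data | r = 1) = (5/6)(1/6)(1/6)(1/6) = 0.003858; P(data | r = 2) = (4/6)(2/6)(2/6)(2/6) = 0.024691; P(data | r = 3) = (3/6)(3/6)(3/6)(3/6) = 0.0625; P(data | r = 4) = (2/6)(4/6)(4/6)(4/6) = 0.098765.
The prior-weighted likelihoods are 1/4 · 0.003858 = 0.00096451, 1/4 · 0.024691 = 0.0061728, 1/4 · 0.0625 = 0.015625, 1/4 · 0.098765 = 0.024691; with total 0.047454.
Normalising, the posterior is P(r = 1 | data) = 0.020325, P(r = 2 | data) = 0.13008, P(r = 3 | data) = 0.32927, P(r = 4 | data) = 0.52033.
So P(green next | data) = Σ P(green next | H) P(H | data) = (1/6)(0.020325) + (1/3)(0.13008) + (1/2)(0.32927) + (2/3)(0.52033) = 0.55827.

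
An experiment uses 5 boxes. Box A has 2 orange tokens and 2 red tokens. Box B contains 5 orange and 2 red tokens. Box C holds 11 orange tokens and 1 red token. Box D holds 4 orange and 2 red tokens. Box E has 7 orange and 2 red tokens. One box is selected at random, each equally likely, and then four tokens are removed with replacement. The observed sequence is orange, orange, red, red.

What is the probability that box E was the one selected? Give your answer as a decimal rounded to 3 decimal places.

0.158

The likelihood of the observed sequence under each hypothesis: P(data | box A) = (2/4)(2/4)(2/4)(2/4) = 0.0625; P(data | box B) = (5/7)(5/7)(2/7)(2/7) = 0.041649; P(data | box C) = (11/12)(11/12)(1/12)(1/12) = 0.0058353; P(data | box D) = (4/6)(4/6)(2/6)(2/6) = 0.049383; P(data | box E) = (7/9)(7/9)(2/9)(2/9) = 0.029873.
Multiplying each by its prior: 1/5 · 0.0625 = 0.0125, 1/5 · 0.041649 = 0.0083299, 1/5 · 0.0058353 = 0.0011671, 1/5 · 0.049383 = 0.0098765, 1/5 · 0.029873 = 0.0059747; these sum to 0.037848.
Therefore the posterior P(box E | data) = (0.0059747) / (0.037848) = 0.15786.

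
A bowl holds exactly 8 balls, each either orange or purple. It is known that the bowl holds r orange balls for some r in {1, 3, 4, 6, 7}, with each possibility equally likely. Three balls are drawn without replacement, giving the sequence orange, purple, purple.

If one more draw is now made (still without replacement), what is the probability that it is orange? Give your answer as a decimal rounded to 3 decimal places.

0.400

The likelihood of the observed sequence under each hypothesis: P(data | r = 1) = (1/8)(7/7)(6/6) = 1/8; P(data | r = 3) = (3/8)(5/7)(4/6) = 5/28; P(data | r = 4) = (4/8)(4/7)(3/6) = 1/7; P(data | r = 6) = (6/8)(2/7)(1/6) = 1/28; P(data | r = 7) = (7/8)(1/7)(0/6) = 0.
Weighting by the prior gives 1/5 · 1/8 = 1/40, 1/5 · 5/28 = 1/28, 1/5 · 1/7 = 1/35, 1/5 · 1/28 = 1/140, 1/5 · 0 = 0; these sum to 27/280.
Dividing through by the total gives posterior P(r = 1 | data) = 7/27, P(r = 3 | data) = 10/27, P(r = 4 | data) = 8/27, P(r = 6 | data) = 2/27, P(r = 7 | data) = 0.
So P(orange next | data) = Σ P(orange next | H) P(H | data) = (0)(7/27) + (2/5)(10/27) + (3/5)(8/27) + (1)(2/27) = 2/5.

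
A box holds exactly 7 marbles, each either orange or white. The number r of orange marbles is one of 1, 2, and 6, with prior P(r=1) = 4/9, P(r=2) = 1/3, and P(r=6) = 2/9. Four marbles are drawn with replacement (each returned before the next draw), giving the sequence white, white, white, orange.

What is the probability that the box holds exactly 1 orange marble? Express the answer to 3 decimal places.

0.531

Under each hypothesis, the probability of the observed sequence is: P(data | r = 1) = (6/7)(6/7)(6/7)(1/7) = 0.089963; P(data | r = 2) = (5/7)(5/7)(5/7)(2/7) = 0.10412; P(data | r = 6) = (1/7)(1/7)(1/7)(6/7) = 0.002499.
Weighting by the prior gives 4/9 · 0.089963 = 0.039983, 1/3 · 0.10412 = 0.034708, 2/9 · 0.002499 = 0.00055532; summing to 0.075246.
Hence P(r = 1 | data) = (0.039983) / (0.075246) = 0.53137.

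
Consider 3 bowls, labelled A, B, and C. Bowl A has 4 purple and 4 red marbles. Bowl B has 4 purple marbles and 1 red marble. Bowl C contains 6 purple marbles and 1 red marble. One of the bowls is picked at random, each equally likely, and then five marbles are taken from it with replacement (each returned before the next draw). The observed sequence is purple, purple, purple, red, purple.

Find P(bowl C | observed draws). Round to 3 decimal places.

0.405

The likelihood of the observed sequence under each hypothesis: P(data | bowl A) = (4/8)(4/8)(4/8)(4/8)(4/8) = 0.03125; P(data | bowl B) = (4/5)(4/5)(4/5)(1/5)(4/5) = 0.08192; P(data | bowl C) = (6/7)(6/7)(6/7)(1/7)(6/7) = 0.077111.
Weighting by the prior gives 1/3 · 0.03125 = 0.010417, 1/3 · 0.08192 = 0.027307, 1/3 · 0.077111 = 0.025704; these sum to 0.063427.
Hence P(bowl C | data) = (0.025704) / (0.063427) = 0.40525.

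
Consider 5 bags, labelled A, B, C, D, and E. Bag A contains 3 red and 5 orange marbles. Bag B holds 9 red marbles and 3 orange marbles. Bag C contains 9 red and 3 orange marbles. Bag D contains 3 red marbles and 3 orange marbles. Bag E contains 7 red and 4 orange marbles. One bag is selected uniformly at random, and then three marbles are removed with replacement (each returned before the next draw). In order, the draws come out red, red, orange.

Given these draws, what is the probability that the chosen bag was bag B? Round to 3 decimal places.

0.219

Compute the likelihood of the observed sequence for each case: P(data | bag A) = (3/8)(3/8)(5/8) = 0.087891; P(data | bag B) = (9/12)(9/12)(3/12) = 0.14062; P(data | bag C) = (9/12)(9/12)(3/12) = 0.14062; P(data | bag D) = (3/6)(3/6)(3/6) = 0.125; P(data | bag E) = (7/11)(7/11)(4/11) = 0.14726.
Multiplying each by its prior: 1/5 · 0.087891 = 0.017578, 1/5 · 0.14062 = 0.028125, 1/5 · 0.14062 = 0.028125, 1/5 · 0.125 = 0.025, 1/5 · 0.14726 = 0.029452; with total 0.12828.
So P(bag B | data) = (0.028125) / (0.12828) = 0.21925.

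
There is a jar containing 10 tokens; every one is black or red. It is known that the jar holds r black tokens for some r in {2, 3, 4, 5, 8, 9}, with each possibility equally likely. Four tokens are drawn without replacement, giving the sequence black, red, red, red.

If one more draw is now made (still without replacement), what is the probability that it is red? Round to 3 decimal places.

0.634

Compute the likelihood of the observed sequence for each case: P(data | r = 2) = (2/10)(8/9)(7/8)(6/7) = 0.13333; P(data | r = 3) = (3/10)(7/9)(6/8)(5/7) = 0.125; P(data | r = 4) = (4/10)(6/9)(5/8)(4/7) = 0.095238; P(data | r = 5) = (5/10)(5/9)(4/8)(3/7) = 0.059524; P(data | r = 8) = (8/10)(2/9)(1/8)(0/7) = 0; P(data | r = 9) = (9/10)(1/9)(0/8) = 0.
Weighting by the prior gives 1/6 · 0.13333 = 0.022222, 1/6 · 0.125 = 0.020833, 1/6 · 0.095238 = 0.015873, 1/6 · 0.059524 = 0.0099206, 1/6 · 0 = 0, 1/6 · 0 = 0; these sum to 0.068849.
Normalising, the posterior is P(r = 2 | data) = 0.32277, P(r = 3 | data) = 0.30259, P(r = 4 | data) = 0.23055, P(r = 5 | data) = 0.14409, P(r = 8 | data) = 0, P(r = 9 | data) = 0.
The predictive probability is P(red next | data) = (5/6)(0.32277) + (2/3)(0.30259) + (1/2)(0.23055) + (1/3)(0.14409) = 0.63401.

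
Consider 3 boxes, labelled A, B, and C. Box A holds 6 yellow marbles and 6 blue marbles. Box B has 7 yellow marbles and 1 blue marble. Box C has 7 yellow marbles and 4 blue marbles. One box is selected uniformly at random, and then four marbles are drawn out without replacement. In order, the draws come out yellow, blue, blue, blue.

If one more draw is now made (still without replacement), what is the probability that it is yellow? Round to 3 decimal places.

0.685

Compute the likelihood of the observed sequence for each case: P(data | box A) = (6/12)(6/11)(5/10)(4/9) = 2/33; P(data | box B) = (7/8)(1/7)(0/6) = 0; P(data | box C) = (7/11)(4/10)(3/9)(2/8) = 7/330.
The prior-weighted likelihoods are 1/3 · 2/33 = 2/99, 1/3 · 0 = 0, 1/3 · 7/330 = 7/990; these sum to 3/110.
Dividing through by the total gives posterior P(box A | data) = 20/27, P(box B | data) = 0, P(box C | data) = 7/27.
Averaging over the posterior, P(yellow next | data) = (5/8)(20/27) + (6/7)(7/27) = 37/54.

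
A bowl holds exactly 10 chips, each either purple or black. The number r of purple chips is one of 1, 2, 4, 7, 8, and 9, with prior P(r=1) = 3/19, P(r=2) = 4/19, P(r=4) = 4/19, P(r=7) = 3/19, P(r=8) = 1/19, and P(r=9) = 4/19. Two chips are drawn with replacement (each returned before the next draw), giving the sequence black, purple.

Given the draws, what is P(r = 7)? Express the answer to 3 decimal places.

For each hypothesis, P(data | H) works out to: P(data | r = 1) = (9/10)(1/10) = 0.09; P(data | r = 2) = (8/10)(2/10) = 0.16; P(data | r = 4) = (6/10)(4/10) = 0.24; P(data | r = 7) = (3/10)(7/10) = 0.21; P(data | r = 8) = (2/10)(8/10) = 0.16; P(data | r = 9) = (1/10)(9/10) = 0.09.
Weighting by the prior gives 3/19 · 0.09 = 0.014211, 4/19 · 0.16 = 0.033684, 4/19 · 0.24 = 0.050526, 3/19 · 0.21 = 0.033158, 1/19 · 0.16 = 0.0084211, 4/19 · 0.09 = 0.018947; summing to 0.15895.
Therefore the posterior P(r = 7 | data) = (0.033158) / (0.15895) = 0.20861.

0.209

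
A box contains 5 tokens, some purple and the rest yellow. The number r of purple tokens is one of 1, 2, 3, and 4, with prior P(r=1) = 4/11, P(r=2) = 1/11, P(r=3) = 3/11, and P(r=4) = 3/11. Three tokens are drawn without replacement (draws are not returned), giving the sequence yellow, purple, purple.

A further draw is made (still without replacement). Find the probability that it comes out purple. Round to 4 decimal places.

0.6923

Under each hypothesis, the probability of the observed sequence is: P(data | r = 1) = (4/5)(1/4)(0/3) = 0; P(data | r = 2) = (3/5)(2/4)(1/3) = 1/10; P(data | r = 3) = (2/5)(3/4)(2/3) = 1/5; P(data | r = 4) = (1/5)(4/4)(3/3) = 1/5.
The prior-weighted likelihoods are 4/11 · 0 = 0, 1/11 · 1/10 = 1/110, 3/11 · 1/5 = 3/55, 3/11 · 1/5 = 3/55; with total 13/110.
Dividing through by the total gives posterior P(r = 1 | data) = 0, P(r = 2 | data) = 1/13, P(r = 3 | data) = 6/13, P(r = 4 | data) = 6/13.
The predictive probability is P(purple next | data) = (0)(1/13) + (1/2)(6/13) + (1)(6/13) = 9/13.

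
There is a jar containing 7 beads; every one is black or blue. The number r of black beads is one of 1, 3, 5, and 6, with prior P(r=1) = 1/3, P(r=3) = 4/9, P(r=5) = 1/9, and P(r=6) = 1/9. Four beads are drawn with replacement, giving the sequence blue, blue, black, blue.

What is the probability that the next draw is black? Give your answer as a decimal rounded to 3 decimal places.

0.312

For each hypothesis, P(data | H) works out to: P(data | r = 1) = (6/7)(6/7)(1/7)(6/7) = 0.089963; P(data | r = 3) = (4/7)(4/7)(3/7)(4/7) = 0.079967; P(data | r = 5) = (2/7)(2/7)(5/7)(2/7) = 0.01666; P(data | r = 6) = (1/7)(1/7)(6/7)(1/7) = 0.002499.
Multiplying each by its prior: 1/3 · 0.089963 = 0.029988, 4/9 · 0.079967 = 0.035541, 1/9 · 0.01666 = 0.0018511, 1/9 · 0.002499 = 0.00027766; with total 0.067657.
Normalising, the posterior is P(r = 1 | data) = 0.44323, P(r = 3 | data) = 0.52531, P(r = 5 | data) = 0.02736, P(r = 6 | data) = 0.004104.
Averaging over the posterior, P(black next | data) = (1/7)(0.44323) + (3/7)(0.52531) + (5/7)(0.02736) + (6/7)(0.004104) = 0.31151.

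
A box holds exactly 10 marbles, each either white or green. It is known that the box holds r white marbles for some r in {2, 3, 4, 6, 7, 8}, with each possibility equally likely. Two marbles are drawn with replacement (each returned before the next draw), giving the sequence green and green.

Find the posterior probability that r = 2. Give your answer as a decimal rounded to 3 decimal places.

0.360

Under each hypothesis, the probability of the observed sequence is: P(data | r = 2) = (8/10)(8/10) = 16/25; P(data | r = 3) = (7/10)(7/10) = 49/100; P(data | r = 4) = (6/10)(6/10) = 9/25; P(data | r = 6) = (4/10)(4/10) = 4/25; P(data | r = 7) = (3/10)(3/10) = 9/100; P(data | r = 8) = (2/10)(2/10) = 1/25.
The prior-weighted likelihoods are 1/6 · 16/25 = 8/75, 1/6 · 49/100 = 49/600, 1/6 · 9/25 = 3/50, 1/6 · 4/25 = 2/75, 1/6 · 9/100 = 3/200, 1/6 · 1/25 = 1/150; with total 89/300.
Therefore the posterior P(r = 2 | data) = (8/75) / (89/300) = 32/89.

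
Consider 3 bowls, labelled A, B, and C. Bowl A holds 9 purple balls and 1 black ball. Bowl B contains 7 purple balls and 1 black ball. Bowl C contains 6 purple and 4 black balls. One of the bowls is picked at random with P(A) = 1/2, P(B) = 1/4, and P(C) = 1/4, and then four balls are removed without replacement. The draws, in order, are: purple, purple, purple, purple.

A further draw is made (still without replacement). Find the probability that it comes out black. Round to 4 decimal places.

The likelihood of the observed sequence under each hypothesis: P(data | bowl A) = (9/10)(8/9)(7/8)(6/7) = 3/5; P(data | bowl B) = (7/8)(6/7)(5/6)(4/5) = 1/2; P(data | bowl C) = (6/10)(5/9)(4/8)(3/7) = 1/14.
The prior-weighted likelihoods are 1/2 · 3/5 = 3/10, 1/4 · 1/2 = 1/8, 1/4 · 1/14 = 1/56; summing to 31/70.
Dividing through by the total gives posterior P(bowl A | data) = 0.67742, P(bowl B | data) = 0.28226, P(bowl C | data) = 0.040323.
So P(black next | data) = Σ P(black next | H) P(H | data) = (1/6)(0.67742) + (1/4)(0.28226) + (2/3)(0.040323) = 0.21035.

0.2103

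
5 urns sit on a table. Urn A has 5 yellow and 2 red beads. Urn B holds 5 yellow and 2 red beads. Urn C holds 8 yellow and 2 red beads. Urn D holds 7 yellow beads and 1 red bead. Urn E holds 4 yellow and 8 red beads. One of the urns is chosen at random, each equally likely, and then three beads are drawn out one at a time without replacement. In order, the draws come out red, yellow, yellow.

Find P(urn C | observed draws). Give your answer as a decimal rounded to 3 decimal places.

Under each hypothesis, the probability of the observed sequence is: P(data | urn A) = (2/7)(5/6)(4/5) = 0.19048; P(data | urn B) = (2/7)(5/6)(4/5) = 0.19048; P(data | urn C) = (2/10)(8/9)(7/8) = 0.15556; P(data | urn D) = (1/8)(7/7)(6/6) = 0.125; P(data | urn E) = (8/12)(4/11)(3/10) = 0.072727.
Weighting by the prior gives 1/5 · 0.19048 = 0.038095, 1/5 · 0.19048 = 0.038095, 1/5 · 0.15556 = 0.031111, 1/5 · 0.125 = 0.025, 1/5 · 0.072727 = 0.014545; with total 0.14685.
Hence P(urn C | data) = (0.031111) / (0.14685) = 0.21186.

0.212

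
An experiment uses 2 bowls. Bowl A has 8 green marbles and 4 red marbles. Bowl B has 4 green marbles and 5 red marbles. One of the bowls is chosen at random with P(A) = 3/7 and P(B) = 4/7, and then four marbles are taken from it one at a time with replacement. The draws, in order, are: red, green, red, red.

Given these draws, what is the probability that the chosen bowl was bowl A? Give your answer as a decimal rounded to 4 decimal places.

Compute the likelihood of the observed sequence for each case: P(data | bowl A) = (4/12)(8/12)(4/12)(4/12) = 0.024691; P(data | bowl B) = (5/9)(4/9)(5/9)(5/9) = 0.076208.
The prior-weighted likelihoods are 3/7 · 0.024691 = 0.010582, 4/7 · 0.076208 = 0.043547; summing to 0.054129.
By Bayes' rule, P(bowl A | data) = (0.010582) / (0.054129) = 0.19549.

0.1955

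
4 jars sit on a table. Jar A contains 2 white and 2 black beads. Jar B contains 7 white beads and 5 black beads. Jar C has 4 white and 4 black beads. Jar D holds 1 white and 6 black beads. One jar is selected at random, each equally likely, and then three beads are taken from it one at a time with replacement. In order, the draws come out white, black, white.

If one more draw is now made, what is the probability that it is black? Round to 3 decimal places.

For each hypothesis, P(data | H) works out to: P(data | jar A) = (2/4)(2/4)(2/4) = 0.125; P(data | jar B) = (7/12)(5/12)(7/12) = 0.14178; P(data | jar C) = (4/8)(4/8)(4/8) = 0.125; P(data | jar D) = (1/7)(6/7)(1/7) = 0.017493.
The prior-weighted likelihoods are 1/4 · 0.125 = 0.03125, 1/4 · 0.14178 = 0.035446, 1/4 · 0.125 = 0.03125, 1/4 · 0.017493 = 0.0043732; these sum to 0.10232.
Normalising, the posterior is P(jar A | data) = 0.30542, P(jar B | data) = 0.34642, P(jar C | data) = 0.30542, P(jar D | data) = 0.042741.
Averaging over the posterior, P(black next | data) = (1/2)(0.30542) + (5/12)(0.34642) + (1/2)(0.30542) + (6/7)(0.042741) = 0.4864.

0.486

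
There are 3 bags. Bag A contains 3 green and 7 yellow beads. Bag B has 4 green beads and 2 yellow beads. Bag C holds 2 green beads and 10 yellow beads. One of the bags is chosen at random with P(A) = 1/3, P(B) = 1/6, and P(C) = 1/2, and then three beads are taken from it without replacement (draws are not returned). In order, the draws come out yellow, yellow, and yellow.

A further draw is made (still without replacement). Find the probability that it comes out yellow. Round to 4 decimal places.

0.7235

The likelihood of the observed sequence under each hypothesis: P(data | bag A) = (7/10)(6/9)(5/8) = 7/24; P(data | bag B) = (2/6)(1/5)(0/4) = 0; P(data | bag C) = (10/12)(9/11)(8/10) = 6/11.
Multiplying each by its prior: 1/3 · 7/24 = 7/72, 1/6 · 0 = 0, 1/2 · 6/11 = 3/11; with total 293/792.
Dividing through by the total gives posterior P(bag A | data) = 77/293, P(bag B | data) = 0, P(bag C | data) = 216/293.
Averaging over the posterior, P(yellow next | data) = (4/7)(77/293) + (7/9)(216/293) = 212/293.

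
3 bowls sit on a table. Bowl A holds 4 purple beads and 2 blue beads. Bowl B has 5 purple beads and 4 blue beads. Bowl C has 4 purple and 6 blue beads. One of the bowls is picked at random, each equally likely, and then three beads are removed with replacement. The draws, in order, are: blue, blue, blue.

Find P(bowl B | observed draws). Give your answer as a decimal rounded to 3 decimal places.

The likelihood of the observed sequence under each hypothesis: P(data | bowl A) = (2/6)(2/6)(2/6) = 0.037037; P(data | bowl B) = (4/9)(4/9)(4/9) = 0.087791; P(data | bowl C) = (6/10)(6/10)(6/10) = 0.216.
The prior-weighted likelihoods are 1/3 · 0.037037 = 0.012346, 1/3 · 0.087791 = 0.029264, 1/3 · 0.216 = 0.072; with total 0.11361.
Hence P(bowl B | data) = (0.029264) / (0.11361) = 0.25758.

0.258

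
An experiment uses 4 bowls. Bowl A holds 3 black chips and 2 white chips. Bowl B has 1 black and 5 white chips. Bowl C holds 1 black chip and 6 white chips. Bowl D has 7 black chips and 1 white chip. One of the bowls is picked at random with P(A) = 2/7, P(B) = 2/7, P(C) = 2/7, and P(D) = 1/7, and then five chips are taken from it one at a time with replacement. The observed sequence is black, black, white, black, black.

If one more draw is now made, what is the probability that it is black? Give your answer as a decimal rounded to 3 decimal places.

0.708

Under each hypothesis, the probability of the observed sequence is: P(data | bowl A) = (3/5)(3/5)(2/5)(3/5)(3/5) = 0.05184; P(data | bowl B) = (1/6)(1/6)(5/6)(1/6)(1/6) = 0.000643; P(data | bowl C) = (1/7)(1/7)(6/7)(1/7)(1/7) = 0.00035699; P(data | bowl D) = (7/8)(7/8)(1/8)(7/8)(7/8) = 0.073273.
Multiplying each by its prior: 2/7 · 0.05184 = 0.014811, 2/7 · 0.000643 = 0.00018372, 2/7 · 0.00035699 = 0.000102, 1/7 · 0.073273 = 0.010468; with total 0.025565.
Normalising, the posterior is P(bowl A | data) = 0.57937, P(bowl B | data) = 0.0071863, P(bowl C | data) = 0.0039898, P(bowl D | data) = 0.40945.
The predictive probability is P(black next | data) = (3/5)(0.57937) + (1/6)(0.0071863) + (1/7)(0.0039898) + (7/8)(0.40945) = 0.70766.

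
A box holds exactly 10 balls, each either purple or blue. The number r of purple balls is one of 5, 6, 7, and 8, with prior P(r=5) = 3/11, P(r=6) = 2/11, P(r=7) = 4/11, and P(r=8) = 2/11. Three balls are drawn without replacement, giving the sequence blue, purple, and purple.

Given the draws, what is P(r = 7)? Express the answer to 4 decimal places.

The likelihood of the observed sequence under each hypothesis: P(data | r = 5) = (5/10)(5/9)(4/8) = 0.13889; P(data | r = 6) = (4/10)(6/9)(5/8) = 0.16667; P(data | r = 7) = (3/10)(7/9)(6/8) = 0.175; P(data | r = 8) = (2/10)(8/9)(7/8) = 0.15556.
Multiplying each by its prior: 3/11 · 0.13889 = 0.037879, 2/11 · 0.16667 = 0.030303, 4/11 · 0.175 = 0.063636, 2/11 · 0.15556 = 0.028283; summing to 0.1601.
Therefore the posterior P(r = 7 | data) = (0.063636) / (0.1601) = 0.39748.

0.3975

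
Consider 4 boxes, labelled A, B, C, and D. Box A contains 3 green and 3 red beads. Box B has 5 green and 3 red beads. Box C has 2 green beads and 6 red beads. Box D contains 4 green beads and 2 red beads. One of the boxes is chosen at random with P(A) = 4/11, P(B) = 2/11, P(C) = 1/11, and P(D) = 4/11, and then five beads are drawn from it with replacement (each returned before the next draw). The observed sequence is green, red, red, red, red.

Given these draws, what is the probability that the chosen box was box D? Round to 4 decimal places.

0.1258

Under each hypothesis, the probability of the observed sequence is: P(data | box A) = (3/6)(3/6)(3/6)(3/6)(3/6) = 0.03125; P(data | box B) = (5/8)(3/8)(3/8)(3/8)(3/8) = 0.01236; P(data | box C) = (2/8)(6/8)(6/8)(6/8)(6/8) = 0.079102; P(data | box D) = (4/6)(2/6)(2/6)(2/6)(2/6) = 0.0082305.
Weighting by the prior gives 4/11 · 0.03125 = 0.011364, 2/11 · 0.01236 = 0.0022472, 1/11 · 0.079102 = 0.0071911, 4/11 · 0.0082305 = 0.0029929; summing to 0.023795.
By Bayes' rule, P(box D | data) = (0.0029929) / (0.023795) = 0.12578.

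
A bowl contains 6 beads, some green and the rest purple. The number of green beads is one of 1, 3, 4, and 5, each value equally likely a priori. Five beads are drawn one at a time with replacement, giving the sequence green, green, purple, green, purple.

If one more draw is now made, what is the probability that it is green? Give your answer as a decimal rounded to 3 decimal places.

0.617

Compute the likelihood of the observed sequence for each case: P(data | r = 1) = (1/6)(1/6)(5/6)(1/6)(5/6) = 0.003215; P(data | r = 3) = (3/6)(3/6)(3/6)(3/6)(3/6) = 0.03125; P(data | r = 4) = (4/6)(4/6)(2/6)(4/6)(2/6) = 0.032922; P(data | r = 5) = (5/6)(5/6)(1/6)(5/6)(1/6) = 0.016075.
The prior-weighted likelihoods are 1/4 · 0.003215 = 0.00080376, 1/4 · 0.03125 = 0.0078125, 1/4 · 0.032922 = 0.0082305, 1/4 · 0.016075 = 0.0040188; these sum to 0.020865.
The posterior is then P(r = 1 | data) = 0.038521, P(r = 3 | data) = 0.37442, P(r = 4 | data) = 0.39445, P(r = 5 | data) = 0.1926.
Averaging over the posterior, P(green next | data) = (1/6)(0.038521) + (1/2)(0.37442) + (2/3)(0.39445) + (5/6)(0.1926) = 0.6171.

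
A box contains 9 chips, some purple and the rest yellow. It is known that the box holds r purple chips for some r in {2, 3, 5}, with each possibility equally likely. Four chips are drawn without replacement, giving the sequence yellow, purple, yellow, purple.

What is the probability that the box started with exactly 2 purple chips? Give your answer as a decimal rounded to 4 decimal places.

Compute the likelihood of the observed sequence for each case: P(data | r = 2) = (7/9)(2/8)(6/7)(1/6) = 1/36; P(data | r = 3) = (6/9)(3/8)(5/7)(2/6) = 5/84; P(data | r = 5) = (4/9)(5/8)(3/7)(4/6) = 5/63.
Weighting by the prior gives 1/3 · 1/36 = 1/108, 1/3 · 5/84 = 5/252, 1/3 · 5/63 = 5/189; these sum to 1/18.
So P(r = 2 | data) = (1/108) / (1/18) = 1/6.

0.1667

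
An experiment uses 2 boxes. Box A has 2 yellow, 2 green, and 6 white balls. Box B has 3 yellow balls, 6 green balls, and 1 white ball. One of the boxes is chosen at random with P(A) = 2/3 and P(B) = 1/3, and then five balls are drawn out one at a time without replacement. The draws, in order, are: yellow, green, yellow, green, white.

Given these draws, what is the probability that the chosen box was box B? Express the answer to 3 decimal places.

For each hypothesis, P(data | H) works out to: P(data | box A) = (2/10)(2/9)(1/8)(1/7)(6/6) = 0.00079365; P(data | box B) = (3/10)(6/9)(2/8)(5/7)(1/6) = 0.0059524.
Weighting by the prior gives 2/3 · 0.00079365 = 0.0005291, 1/3 · 0.0059524 = 0.0019841; with total 0.0025132.
By Bayes' rule, P(box B | data) = (0.0019841) / (0.0025132) = 0.78947.

0.789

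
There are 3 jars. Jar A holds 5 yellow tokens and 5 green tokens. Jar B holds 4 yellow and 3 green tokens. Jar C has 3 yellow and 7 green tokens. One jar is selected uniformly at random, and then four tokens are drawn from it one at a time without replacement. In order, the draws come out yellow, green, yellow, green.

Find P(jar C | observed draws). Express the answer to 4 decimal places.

0.2325

Under each hypothesis, the probability of the observed sequence is: P(data | jar A) = (5/10)(5/9)(4/8)(4/7) = 0.079365; P(data | jar B) = (4/7)(3/6)(3/5)(2/4) = 0.085714; P(data | jar C) = (3/10)(7/9)(2/8)(6/7) = 0.05.
Multiplying each by its prior: 1/3 · 0.079365 = 0.026455, 1/3 · 0.085714 = 0.028571, 1/3 · 0.05 = 0.016667; these sum to 0.071693.
So P(jar C | data) = (0.016667) / (0.071693) = 0.23247.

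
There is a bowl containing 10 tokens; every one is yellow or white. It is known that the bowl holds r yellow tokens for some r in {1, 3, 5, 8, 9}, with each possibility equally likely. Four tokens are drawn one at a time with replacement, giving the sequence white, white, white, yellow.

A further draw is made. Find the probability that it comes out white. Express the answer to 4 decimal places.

0.6932

For each hypothesis, P(data | H) works out to: P(data | r = 1) = (9/10)(9/10)(9/10)(1/10) = 0.0729; P(data | r = 3) = (7/10)(7/10)(7/10)(3/10) = 0.1029; P(data | r = 5) = (5/10)(5/10)(5/10)(5/10) = 0.0625; P(data | r = 8) = (2/10)(2/10)(2/10)(8/10) = 0.0064; P(data | r = 9) = (1/10)(1/10)(1/10)(9/10) = 0.0009.
The prior-weighted likelihoods are 1/5 · 0.0729 = 0.01458, 1/5 · 0.1029 = 0.02058, 1/5 · 0.0625 = 0.0125, 1/5 · 0.0064 = 0.00128, 1/5 · 0.0009 = 0.00018; these sum to 0.04912.
Dividing through by the total gives posterior P(r = 1 | data) = 0.29682, P(r = 3 | data) = 0.41897, P(r = 5 | data) = 0.25448, P(r = 8 | data) = 0.026059, P(r = 9 | data) = 0.0036645.
Averaging over the posterior, P(white next | data) = (9/10)(0.29682) + (7/10)(0.41897) + (1/2)(0.25448) + (1/5)(0.026059) + (1/10)(0.0036645) = 0.69324.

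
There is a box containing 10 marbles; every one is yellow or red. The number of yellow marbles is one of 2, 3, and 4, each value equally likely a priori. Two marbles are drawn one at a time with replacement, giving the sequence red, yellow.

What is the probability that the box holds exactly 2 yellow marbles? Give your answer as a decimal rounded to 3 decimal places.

0.262

Compute the likelihood of the observed sequence for each case: P(data | r = 2) = (8/10)(2/10) = 4/25; P(data | r = 3) = (7/10)(3/10) = 21/100; P(data | r = 4) = (6/10)(4/10) = 6/25.
Weighting by the prior gives 1/3 · 4/25 = 4/75, 1/3 · 21/100 = 7/100, 1/3 · 6/25 = 2/25; with total 61/300.
By Bayes' rule, P(r = 2 | data) = (4/75) / (61/300) = 16/61.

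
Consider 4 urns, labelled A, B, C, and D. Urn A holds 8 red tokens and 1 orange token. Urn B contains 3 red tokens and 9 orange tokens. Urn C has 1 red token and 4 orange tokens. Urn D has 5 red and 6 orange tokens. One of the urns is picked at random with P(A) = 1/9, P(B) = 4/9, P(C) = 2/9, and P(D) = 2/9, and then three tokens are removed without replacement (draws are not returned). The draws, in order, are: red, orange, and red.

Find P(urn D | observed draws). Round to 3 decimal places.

Under each hypothesis, the probability of the observed sequence is: P(data | urn A) = (8/9)(1/8)(7/7) = 0.11111; P(data | urn B) = (3/12)(9/11)(2/10) = 0.040909; P(data | urn C) = (1/5)(4/4)(0/3) = 0; P(data | urn D) = (5/11)(6/10)(4/9) = 0.12121.
Multiplying each by its prior: 1/9 · 0.11111 = 0.012346, 4/9 · 0.040909 = 0.018182, 2/9 · 0 = 0, 2/9 · 0.12121 = 0.026936; these sum to 0.057464.
Therefore the posterior P(urn D | data) = (0.026936) / (0.057464) = 0.46875.

0.469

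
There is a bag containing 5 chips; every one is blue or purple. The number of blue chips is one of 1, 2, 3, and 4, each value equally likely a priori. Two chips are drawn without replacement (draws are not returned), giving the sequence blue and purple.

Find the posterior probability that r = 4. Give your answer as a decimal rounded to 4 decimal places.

0.2000

Compute the likelihood of the observed sequence for each case: P(data | r = 1) = (1/5)(4/4) = 1/5; P(data | r = 2) = (2/5)(3/4) = 3/10; P(data | r = 3) = (3/5)(2/4) = 3/10; P(data | r = 4) = (4/5)(1/4) = 1/5.
The prior-weighted likelihoods are 1/4 · 1/5 = 1/20, 1/4 · 3/10 = 3/40, 1/4 · 3/10 = 3/40, 1/4 · 1/5 = 1/20; summing to 1/4.
Therefore the posterior P(r = 4 | data) = (1/20) / (1/4) = 1/5.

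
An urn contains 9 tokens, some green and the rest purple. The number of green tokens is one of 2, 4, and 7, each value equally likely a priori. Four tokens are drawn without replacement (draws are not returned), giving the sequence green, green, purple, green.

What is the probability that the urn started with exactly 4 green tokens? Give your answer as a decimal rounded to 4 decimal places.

Compute the likelihood of the observed sequence for each case: P(data | r = 2) = (2/9)(1/8)(7/7)(0/6) = 0; P(data | r = 4) = (4/9)(3/8)(5/7)(2/6) = 5/126; P(data | r = 7) = (7/9)(6/8)(2/7)(5/6) = 5/36.
Multiplying each by its prior: 1/3 · 0 = 0, 1/3 · 5/126 = 5/378, 1/3 · 5/36 = 5/108; with total 5/84.
Therefore the posterior P(r = 4 | data) = (5/378) / (5/84) = 2/9.

0.2222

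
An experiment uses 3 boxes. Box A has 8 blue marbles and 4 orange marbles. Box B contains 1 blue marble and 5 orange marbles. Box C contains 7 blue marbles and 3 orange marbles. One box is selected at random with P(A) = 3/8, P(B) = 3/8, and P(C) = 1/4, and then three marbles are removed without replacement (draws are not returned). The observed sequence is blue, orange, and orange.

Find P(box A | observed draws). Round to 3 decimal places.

0.261

For each hypothesis, P(data | H) works out to: P(data | box A) = (8/12)(4/11)(3/10) = 0.072727; P(data | box B) = (1/6)(5/5)(4/4) = 0.16667; P(data | box C) = (7/10)(3/9)(2/8) = 0.058333.
Multiplying each by its prior: 3/8 · 0.072727 = 0.027273, 3/8 · 0.16667 = 0.0625, 1/4 · 0.058333 = 0.014583; summing to 0.10436.
By Bayes' rule, P(box A | data) = (0.027273) / (0.10436) = 0.26134.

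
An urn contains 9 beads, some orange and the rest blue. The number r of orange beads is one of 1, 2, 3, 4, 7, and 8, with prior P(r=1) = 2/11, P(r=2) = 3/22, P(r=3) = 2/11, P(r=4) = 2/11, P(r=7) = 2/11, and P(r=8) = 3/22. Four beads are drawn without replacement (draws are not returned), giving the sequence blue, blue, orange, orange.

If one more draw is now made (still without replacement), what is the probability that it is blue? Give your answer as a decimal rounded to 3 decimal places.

Compute the likelihood of the observed sequence for each case: P(data | r = 1) = (8/9)(7/8)(1/7)(0/6) = 0; P(data | r = 2) = (7/9)(6/8)(2/7)(1/6) = 1/36; P(data | r = 3) = (6/9)(5/8)(3/7)(2/6) = 5/84; P(data | r = 4) = (5/9)(4/8)(4/7)(3/6) = 5/63; P(data | r = 7) = (2/9)(1/8)(7/7)(6/6) = 1/36; P(data | r = 8) = (1/9)(0/8) = 0.
The prior-weighted likelihoods are 2/11 · 0 = 0, 3/22 · 1/36 = 1/264, 2/11 · 5/84 = 5/462, 2/11 · 5/63 = 10/693, 2/11 · 1/36 = 1/198, 3/22 · 0 = 0; summing to 3/88.
Normalising, the posterior is P(r = 1 | data) = 0, P(r = 2 | data) = 1/9, P(r = 3 | data) = 20/63, P(r = 4 | data) = 80/189, P(r = 7 | data) = 4/27, P(r = 8 | data) = 0.
So P(blue next | data) = Σ P(blue next | H) P(H | data) = (1)(1/9) + (4/5)(20/63) + (3/5)(80/189) + (0)(4/27) = 13/21.

0.619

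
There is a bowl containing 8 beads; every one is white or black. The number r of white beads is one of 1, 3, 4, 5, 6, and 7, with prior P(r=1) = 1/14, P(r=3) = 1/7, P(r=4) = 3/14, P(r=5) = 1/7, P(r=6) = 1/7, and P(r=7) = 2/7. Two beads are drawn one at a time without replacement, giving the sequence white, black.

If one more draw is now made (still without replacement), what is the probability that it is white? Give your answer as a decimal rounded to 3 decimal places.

0.611

For each hypothesis, P(data | H) works out to: P(data | r = 1) = (1/8)(7/7) = 1/8; P(data | r = 3) = (3/8)(5/7) = 15/56; P(data | r = 4) = (4/8)(4/7) = 2/7; P(data | r = 5) = (5/8)(3/7) = 15/56; P(data | r = 6) = (6/8)(2/7) = 3/14; P(data | r = 7) = (7/8)(1/7) = 1/8.
The prior-weighted likelihoods are 1/14 · 1/8 = 1/112, 1/7 · 15/56 = 15/392, 3/14 · 2/7 = 3/49, 1/7 · 15/56 = 15/392, 1/7 · 3/14 = 3/98, 2/7 · 1/8 = 1/28; with total 167/784.
The posterior is then P(r = 1 | data) = 7/167, P(r = 3 | data) = 30/167, P(r = 4 | data) = 48/167, P(r = 5 | data) = 30/167, P(r = 6 | data) = 24/167, P(r = 7 | data) = 28/167.
Averaging over the posterior, P(white next | data) = (0)(7/167) + (1/3)(30/167) + (1/2)(48/167) + (2/3)(30/167) + (5/6)(24/167) + (1)(28/167) = 102/167.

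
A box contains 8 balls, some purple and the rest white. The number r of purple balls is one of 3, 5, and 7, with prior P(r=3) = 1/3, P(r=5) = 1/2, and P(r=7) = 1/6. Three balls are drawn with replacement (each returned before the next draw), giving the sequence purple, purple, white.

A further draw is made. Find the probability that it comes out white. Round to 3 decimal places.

The likelihood of the observed sequence under each hypothesis: P(data | r = 3) = (3/8)(3/8)(5/8) = 0.087891; P(data | r = 5) = (5/8)(5/8)(3/8) = 0.14648; P(data | r = 7) = (7/8)(7/8)(1/8) = 0.095703.
The prior-weighted likelihoods are 1/3 · 0.087891 = 0.029297, 1/2 · 0.14648 = 0.073242, 1/6 · 0.095703 = 0.015951; with total 0.11849.
The posterior is then P(r = 3 | data) = 0.24725, P(r = 5 | data) = 0.61813, P(r = 7 | data) = 0.13462.
So P(white next | data) = Σ P(white next | H) P(H | data) = (5/8)(0.24725) + (3/8)(0.61813) + (1/8)(0.13462) = 0.40316.

0.403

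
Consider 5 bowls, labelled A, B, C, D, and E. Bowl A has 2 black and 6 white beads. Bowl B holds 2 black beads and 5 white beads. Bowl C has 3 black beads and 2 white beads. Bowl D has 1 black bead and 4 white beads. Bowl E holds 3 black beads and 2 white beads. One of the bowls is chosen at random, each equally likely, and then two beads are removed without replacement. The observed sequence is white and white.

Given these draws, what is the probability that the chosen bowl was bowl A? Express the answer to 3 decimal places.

0.296

For each hypothesis, P(data | H) works out to: P(data | bowl A) = (6/8)(5/7) = 0.53571; P(data | bowl B) = (5/7)(4/6) = 0.47619; P(data | bowl C) = (2/5)(1/4) = 0.1; P(data | bowl D) = (4/5)(3/4) = 0.6; P(data | bowl E) = (2/5)(1/4) = 0.1.
Weighting by the prior gives 1/5 · 0.53571 = 0.10714, 1/5 · 0.47619 = 0.095238, 1/5 · 0.1 = 0.02, 1/5 · 0.6 = 0.12, 1/5 · 0.1 = 0.02; summing to 0.36238.
Therefore the posterior P(bowl A | data) = (0.10714) / (0.36238) = 0.29566.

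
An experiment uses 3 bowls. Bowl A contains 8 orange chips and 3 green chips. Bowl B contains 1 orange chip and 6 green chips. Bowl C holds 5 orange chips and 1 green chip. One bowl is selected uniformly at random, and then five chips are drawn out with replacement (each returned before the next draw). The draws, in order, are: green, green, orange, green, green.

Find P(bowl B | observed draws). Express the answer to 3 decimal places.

0.943

For each hypothesis, P(data | H) works out to: P(data | bowl A) = (3/11)(3/11)(8/11)(3/11)(3/11) = 0.0040236; P(data | bowl B) = (6/7)(6/7)(1/7)(6/7)(6/7) = 0.077111; P(data | bowl C) = (1/6)(1/6)(5/6)(1/6)(1/6) = 0.000643.
The prior-weighted likelihoods are 1/3 · 0.0040236 = 0.0013412, 1/3 · 0.077111 = 0.025704, 1/3 · 0.000643 = 0.00021433; with total 0.027259.
By Bayes' rule, P(bowl B | data) = (0.025704) / (0.027259) = 0.94294.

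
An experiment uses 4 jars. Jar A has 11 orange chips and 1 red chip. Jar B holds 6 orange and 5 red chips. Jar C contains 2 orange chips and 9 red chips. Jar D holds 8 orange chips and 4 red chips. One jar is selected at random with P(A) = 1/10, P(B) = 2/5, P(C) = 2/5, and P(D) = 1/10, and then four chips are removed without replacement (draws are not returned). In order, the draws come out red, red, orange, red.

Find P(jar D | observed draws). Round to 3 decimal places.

For each hypothesis, P(data | H) works out to: P(data | jar A) = (1/12)(0/11) = 0; P(data | jar B) = (5/11)(4/10)(6/9)(3/8) = 0.045455; P(data | jar C) = (9/11)(8/10)(2/9)(7/8) = 0.12727; P(data | jar D) = (4/12)(3/11)(8/10)(2/9) = 0.016162.
The prior-weighted likelihoods are 1/10 · 0 = 0, 2/5 · 0.045455 = 0.018182, 2/5 · 0.12727 = 0.050909, 1/10 · 0.016162 = 0.0016162; with total 0.070707.
Hence P(jar D | data) = (0.0016162) / (0.070707) = 0.022857.

0.023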